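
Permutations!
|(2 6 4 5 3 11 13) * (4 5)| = 6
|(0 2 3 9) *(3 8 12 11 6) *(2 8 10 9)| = |(0 8 12 11 6 3 2 10 9)| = 9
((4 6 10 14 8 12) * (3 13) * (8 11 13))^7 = (3 11 10 4 8 13 14 6 12)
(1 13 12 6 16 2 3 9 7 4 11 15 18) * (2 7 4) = [0, 13, 3, 9, 11, 5, 16, 2, 8, 4, 10, 15, 6, 12, 14, 18, 7, 17, 1] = (1 13 12 6 16 7 2 3 9 4 11 15 18)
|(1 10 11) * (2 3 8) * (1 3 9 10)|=6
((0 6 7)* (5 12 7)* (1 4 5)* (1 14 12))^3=((0 6 14 12 7)(1 4 5))^3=(0 12 6 7 14)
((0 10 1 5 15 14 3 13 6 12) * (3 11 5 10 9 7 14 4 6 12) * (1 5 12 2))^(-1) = ((0 9 7 14 11 12)(1 10 5 15 4 6 3 13 2))^(-1) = (0 12 11 14 7 9)(1 2 13 3 6 4 15 5 10)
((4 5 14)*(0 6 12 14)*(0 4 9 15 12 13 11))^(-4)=(15)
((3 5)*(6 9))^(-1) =((3 5)(6 9))^(-1) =(3 5)(6 9)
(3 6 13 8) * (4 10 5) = (3 6 13 8)(4 10 5) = [0, 1, 2, 6, 10, 4, 13, 7, 3, 9, 5, 11, 12, 8]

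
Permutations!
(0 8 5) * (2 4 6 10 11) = (0 8 5)(2 4 6 10 11) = [8, 1, 4, 3, 6, 0, 10, 7, 5, 9, 11, 2]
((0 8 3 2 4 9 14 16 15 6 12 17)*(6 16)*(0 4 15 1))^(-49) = ((0 8 3 2 15 16 1)(4 9 14 6 12 17))^(-49) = (4 17 12 6 14 9)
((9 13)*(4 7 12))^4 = ((4 7 12)(9 13))^4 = (13)(4 7 12)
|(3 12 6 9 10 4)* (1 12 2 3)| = |(1 12 6 9 10 4)(2 3)| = 6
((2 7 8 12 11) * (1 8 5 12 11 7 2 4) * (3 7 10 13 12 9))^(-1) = ((1 8 11 4)(3 7 5 9)(10 13 12))^(-1) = (1 4 11 8)(3 9 5 7)(10 12 13)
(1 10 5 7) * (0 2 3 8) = (0 2 3 8)(1 10 5 7) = [2, 10, 3, 8, 4, 7, 6, 1, 0, 9, 5]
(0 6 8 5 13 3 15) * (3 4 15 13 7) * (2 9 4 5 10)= (0 6 8 10 2 9 4 15)(3 13 5 7)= [6, 1, 9, 13, 15, 7, 8, 3, 10, 4, 2, 11, 12, 5, 14, 0]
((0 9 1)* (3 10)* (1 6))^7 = (0 1 6 9)(3 10)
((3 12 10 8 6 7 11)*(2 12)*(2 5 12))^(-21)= (3 10 7 5 8 11 12 6)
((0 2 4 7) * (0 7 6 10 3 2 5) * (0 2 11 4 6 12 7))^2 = (0 2 10 11 12)(3 4 7 5 6)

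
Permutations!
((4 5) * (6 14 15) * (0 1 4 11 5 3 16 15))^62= ((0 1 4 3 16 15 6 14)(5 11))^62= (0 6 16 4)(1 14 15 3)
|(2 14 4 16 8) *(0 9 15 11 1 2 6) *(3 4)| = |(0 9 15 11 1 2 14 3 4 16 8 6)| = 12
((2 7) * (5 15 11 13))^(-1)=(2 7)(5 13 11 15)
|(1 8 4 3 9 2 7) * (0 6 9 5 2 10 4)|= |(0 6 9 10 4 3 5 2 7 1 8)|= 11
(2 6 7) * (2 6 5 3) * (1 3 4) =(1 3 2 5 4)(6 7) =[0, 3, 5, 2, 1, 4, 7, 6]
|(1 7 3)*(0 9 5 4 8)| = 15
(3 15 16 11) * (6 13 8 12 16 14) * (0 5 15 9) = (0 5 15 14 6 13 8 12 16 11 3 9) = [5, 1, 2, 9, 4, 15, 13, 7, 12, 0, 10, 3, 16, 8, 6, 14, 11]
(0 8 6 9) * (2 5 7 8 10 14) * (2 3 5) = (0 10 14 3 5 7 8 6 9) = [10, 1, 2, 5, 4, 7, 9, 8, 6, 0, 14, 11, 12, 13, 3]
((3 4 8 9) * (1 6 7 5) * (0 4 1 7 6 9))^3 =((0 4 8)(1 9 3)(5 7))^3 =(9)(5 7)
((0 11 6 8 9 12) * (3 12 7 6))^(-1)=(0 12 3 11)(6 7 9 8)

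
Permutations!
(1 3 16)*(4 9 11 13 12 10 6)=(1 3 16)(4 9 11 13 12 10 6)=[0, 3, 2, 16, 9, 5, 4, 7, 8, 11, 6, 13, 10, 12, 14, 15, 1]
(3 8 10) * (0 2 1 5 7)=(0 2 1 5 7)(3 8 10)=[2, 5, 1, 8, 4, 7, 6, 0, 10, 9, 3]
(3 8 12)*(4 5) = [0, 1, 2, 8, 5, 4, 6, 7, 12, 9, 10, 11, 3] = (3 8 12)(4 5)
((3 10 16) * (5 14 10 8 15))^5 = ((3 8 15 5 14 10 16))^5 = (3 10 5 8 16 14 15)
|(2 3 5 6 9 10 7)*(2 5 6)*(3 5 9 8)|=6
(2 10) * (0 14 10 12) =(0 14 10 2 12) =[14, 1, 12, 3, 4, 5, 6, 7, 8, 9, 2, 11, 0, 13, 10]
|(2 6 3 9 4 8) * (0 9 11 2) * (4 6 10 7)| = 10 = |(0 9 6 3 11 2 10 7 4 8)|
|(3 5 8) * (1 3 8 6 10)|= 5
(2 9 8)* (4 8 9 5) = (9)(2 5 4 8) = [0, 1, 5, 3, 8, 4, 6, 7, 2, 9]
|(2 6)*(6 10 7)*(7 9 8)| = 6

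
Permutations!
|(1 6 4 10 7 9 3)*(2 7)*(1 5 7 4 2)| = 20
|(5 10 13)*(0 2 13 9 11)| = 7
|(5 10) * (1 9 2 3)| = 4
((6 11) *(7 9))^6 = ((6 11)(7 9))^6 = (11)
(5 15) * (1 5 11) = (1 5 15 11) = [0, 5, 2, 3, 4, 15, 6, 7, 8, 9, 10, 1, 12, 13, 14, 11]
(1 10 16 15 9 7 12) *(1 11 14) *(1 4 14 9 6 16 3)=(1 10 3)(4 14)(6 16 15)(7 12 11 9)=[0, 10, 2, 1, 14, 5, 16, 12, 8, 7, 3, 9, 11, 13, 4, 6, 15]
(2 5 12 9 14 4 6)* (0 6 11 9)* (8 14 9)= (0 6 2 5 12)(4 11 8 14)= [6, 1, 5, 3, 11, 12, 2, 7, 14, 9, 10, 8, 0, 13, 4]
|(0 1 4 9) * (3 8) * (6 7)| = |(0 1 4 9)(3 8)(6 7)| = 4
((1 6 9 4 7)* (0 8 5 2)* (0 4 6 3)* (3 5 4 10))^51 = ((0 8 4 7 1 5 2 10 3)(6 9))^51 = (0 2 7)(1 8 10)(3 5 4)(6 9)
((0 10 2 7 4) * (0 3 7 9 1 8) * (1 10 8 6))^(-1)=((0 8)(1 6)(2 9 10)(3 7 4))^(-1)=(0 8)(1 6)(2 10 9)(3 4 7)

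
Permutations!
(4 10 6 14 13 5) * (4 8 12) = (4 10 6 14 13 5 8 12) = [0, 1, 2, 3, 10, 8, 14, 7, 12, 9, 6, 11, 4, 5, 13]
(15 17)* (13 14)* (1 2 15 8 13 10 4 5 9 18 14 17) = (1 2 15)(4 5 9 18 14 10)(8 13 17) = [0, 2, 15, 3, 5, 9, 6, 7, 13, 18, 4, 11, 12, 17, 10, 1, 16, 8, 14]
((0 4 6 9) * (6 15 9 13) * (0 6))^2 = (0 15 6)(4 9 13)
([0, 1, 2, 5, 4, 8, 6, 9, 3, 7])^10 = (9)(3 5 8)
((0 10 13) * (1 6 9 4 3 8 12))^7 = ((0 10 13)(1 6 9 4 3 8 12))^7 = (0 10 13)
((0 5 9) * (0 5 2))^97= (0 2)(5 9)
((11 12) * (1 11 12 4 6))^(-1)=((12)(1 11 4 6))^(-1)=(12)(1 6 4 11)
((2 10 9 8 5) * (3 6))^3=((2 10 9 8 5)(3 6))^3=(2 8 10 5 9)(3 6)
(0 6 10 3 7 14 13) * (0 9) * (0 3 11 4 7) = (0 6 10 11 4 7 14 13 9 3) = [6, 1, 2, 0, 7, 5, 10, 14, 8, 3, 11, 4, 12, 9, 13]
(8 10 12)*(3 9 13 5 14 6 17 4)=(3 9 13 5 14 6 17 4)(8 10 12)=[0, 1, 2, 9, 3, 14, 17, 7, 10, 13, 12, 11, 8, 5, 6, 15, 16, 4]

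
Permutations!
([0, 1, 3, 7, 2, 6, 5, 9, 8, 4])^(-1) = (2 4 9 7 3)(5 6)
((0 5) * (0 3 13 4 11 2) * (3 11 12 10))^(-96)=((0 5 11 2)(3 13 4 12 10))^(-96)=(3 10 12 4 13)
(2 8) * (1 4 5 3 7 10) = [0, 4, 8, 7, 5, 3, 6, 10, 2, 9, 1] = (1 4 5 3 7 10)(2 8)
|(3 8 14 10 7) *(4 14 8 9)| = 6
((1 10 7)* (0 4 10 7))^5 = (0 10 4)(1 7)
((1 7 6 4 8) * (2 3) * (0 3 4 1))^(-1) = (0 8 4 2 3)(1 6 7)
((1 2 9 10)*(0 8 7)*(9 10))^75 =(10)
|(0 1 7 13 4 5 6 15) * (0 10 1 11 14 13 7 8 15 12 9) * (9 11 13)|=36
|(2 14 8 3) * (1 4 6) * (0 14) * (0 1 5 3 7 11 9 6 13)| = 13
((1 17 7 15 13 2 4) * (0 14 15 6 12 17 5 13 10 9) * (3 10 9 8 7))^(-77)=(17)(0 9 15 14)(1 2 5 4 13)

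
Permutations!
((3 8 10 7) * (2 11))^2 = (11)(3 10)(7 8)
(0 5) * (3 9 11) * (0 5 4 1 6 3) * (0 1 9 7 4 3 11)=(0 3 7 4 9)(1 6 11)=[3, 6, 2, 7, 9, 5, 11, 4, 8, 0, 10, 1]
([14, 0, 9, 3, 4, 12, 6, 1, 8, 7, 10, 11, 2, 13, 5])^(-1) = [1, 7, 12, 3, 4, 14, 6, 9, 8, 2, 10, 11, 5, 13, 0]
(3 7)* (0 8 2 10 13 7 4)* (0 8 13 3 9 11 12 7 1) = [13, 0, 10, 4, 8, 5, 6, 9, 2, 11, 3, 12, 7, 1] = (0 13 1)(2 10 3 4 8)(7 9 11 12)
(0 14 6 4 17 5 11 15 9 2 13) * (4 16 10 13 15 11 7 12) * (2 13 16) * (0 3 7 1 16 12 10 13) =(0 14 6 2 15 9)(1 16 13 3 7 10 12 4 17 5) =[14, 16, 15, 7, 17, 1, 2, 10, 8, 0, 12, 11, 4, 3, 6, 9, 13, 5]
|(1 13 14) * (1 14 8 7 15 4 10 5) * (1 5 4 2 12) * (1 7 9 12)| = |(1 13 8 9 12 7 15 2)(4 10)| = 8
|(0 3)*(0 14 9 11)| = 5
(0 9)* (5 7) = (0 9)(5 7) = [9, 1, 2, 3, 4, 7, 6, 5, 8, 0]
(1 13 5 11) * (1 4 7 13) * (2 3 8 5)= [0, 1, 3, 8, 7, 11, 6, 13, 5, 9, 10, 4, 12, 2]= (2 3 8 5 11 4 7 13)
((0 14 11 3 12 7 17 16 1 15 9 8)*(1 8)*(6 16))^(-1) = (0 8 16 6 17 7 12 3 11 14)(1 9 15)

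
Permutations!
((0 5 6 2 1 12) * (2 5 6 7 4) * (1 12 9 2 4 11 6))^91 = (0 1 9 2 12)(5 6 11 7)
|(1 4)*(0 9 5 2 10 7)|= 6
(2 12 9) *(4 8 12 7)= (2 7 4 8 12 9)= [0, 1, 7, 3, 8, 5, 6, 4, 12, 2, 10, 11, 9]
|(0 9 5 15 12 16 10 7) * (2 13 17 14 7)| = 12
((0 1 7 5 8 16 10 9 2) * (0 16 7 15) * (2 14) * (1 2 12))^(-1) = ((0 2 16 10 9 14 12 1 15)(5 8 7))^(-1) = (0 15 1 12 14 9 10 16 2)(5 7 8)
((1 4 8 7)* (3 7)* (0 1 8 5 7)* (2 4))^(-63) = (0 1 2 4 5 7 8 3)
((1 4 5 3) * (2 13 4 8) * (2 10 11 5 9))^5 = ((1 8 10 11 5 3)(2 13 4 9))^5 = (1 3 5 11 10 8)(2 13 4 9)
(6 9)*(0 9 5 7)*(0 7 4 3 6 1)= (0 9 1)(3 6 5 4)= [9, 0, 2, 6, 3, 4, 5, 7, 8, 1]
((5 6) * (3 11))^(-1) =(3 11)(5 6)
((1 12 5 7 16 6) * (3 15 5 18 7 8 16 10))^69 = (1 7 15 16 12 10 5 6 18 3 8)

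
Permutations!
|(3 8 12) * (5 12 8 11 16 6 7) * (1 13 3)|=|(1 13 3 11 16 6 7 5 12)|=9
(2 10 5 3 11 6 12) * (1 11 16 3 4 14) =(1 11 6 12 2 10 5 4 14)(3 16) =[0, 11, 10, 16, 14, 4, 12, 7, 8, 9, 5, 6, 2, 13, 1, 15, 3]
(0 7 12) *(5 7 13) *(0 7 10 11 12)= (0 13 5 10 11 12 7)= [13, 1, 2, 3, 4, 10, 6, 0, 8, 9, 11, 12, 7, 5]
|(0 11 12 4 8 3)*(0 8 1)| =10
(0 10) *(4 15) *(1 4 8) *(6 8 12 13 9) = (0 10)(1 4 15 12 13 9 6 8) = [10, 4, 2, 3, 15, 5, 8, 7, 1, 6, 0, 11, 13, 9, 14, 12]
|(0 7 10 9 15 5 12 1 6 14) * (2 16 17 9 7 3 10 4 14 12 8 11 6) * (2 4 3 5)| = 45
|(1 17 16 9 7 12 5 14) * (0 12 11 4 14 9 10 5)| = 10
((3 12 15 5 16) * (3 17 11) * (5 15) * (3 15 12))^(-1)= ((5 16 17 11 15 12))^(-1)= (5 12 15 11 17 16)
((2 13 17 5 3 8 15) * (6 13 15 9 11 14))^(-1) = ((2 15)(3 8 9 11 14 6 13 17 5))^(-1) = (2 15)(3 5 17 13 6 14 11 9 8)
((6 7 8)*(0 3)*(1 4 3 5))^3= (8)(0 4 5 3 1)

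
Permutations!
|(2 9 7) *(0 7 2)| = 2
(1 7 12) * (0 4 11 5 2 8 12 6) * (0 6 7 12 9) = (0 4 11 5 2 8 9)(1 12) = [4, 12, 8, 3, 11, 2, 6, 7, 9, 0, 10, 5, 1]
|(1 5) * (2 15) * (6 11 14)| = |(1 5)(2 15)(6 11 14)| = 6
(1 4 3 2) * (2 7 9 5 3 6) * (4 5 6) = [0, 5, 1, 7, 4, 3, 2, 9, 8, 6] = (1 5 3 7 9 6 2)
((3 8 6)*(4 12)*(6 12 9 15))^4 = (3 9 8 15 12 6 4)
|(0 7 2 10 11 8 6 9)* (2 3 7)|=14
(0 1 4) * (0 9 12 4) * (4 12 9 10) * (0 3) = (12)(0 1 3)(4 10) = [1, 3, 2, 0, 10, 5, 6, 7, 8, 9, 4, 11, 12]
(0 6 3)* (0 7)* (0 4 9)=(0 6 3 7 4 9)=[6, 1, 2, 7, 9, 5, 3, 4, 8, 0]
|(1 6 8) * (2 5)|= 6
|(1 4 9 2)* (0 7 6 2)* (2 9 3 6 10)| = |(0 7 10 2 1 4 3 6 9)| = 9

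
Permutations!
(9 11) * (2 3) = [0, 1, 3, 2, 4, 5, 6, 7, 8, 11, 10, 9] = (2 3)(9 11)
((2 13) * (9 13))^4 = (2 9 13)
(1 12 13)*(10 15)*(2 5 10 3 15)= (1 12 13)(2 5 10)(3 15)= [0, 12, 5, 15, 4, 10, 6, 7, 8, 9, 2, 11, 13, 1, 14, 3]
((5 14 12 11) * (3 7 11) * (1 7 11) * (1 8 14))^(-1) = ((1 7 8 14 12 3 11 5))^(-1) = (1 5 11 3 12 14 8 7)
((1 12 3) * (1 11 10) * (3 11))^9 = (1 12 11 10)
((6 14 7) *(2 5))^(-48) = (14) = ((2 5)(6 14 7))^(-48)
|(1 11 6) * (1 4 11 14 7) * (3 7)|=12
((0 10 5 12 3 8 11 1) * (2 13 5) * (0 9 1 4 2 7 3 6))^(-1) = ((0 10 7 3 8 11 4 2 13 5 12 6)(1 9))^(-1) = (0 6 12 5 13 2 4 11 8 3 7 10)(1 9)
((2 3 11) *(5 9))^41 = ((2 3 11)(5 9))^41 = (2 11 3)(5 9)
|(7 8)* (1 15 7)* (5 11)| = |(1 15 7 8)(5 11)| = 4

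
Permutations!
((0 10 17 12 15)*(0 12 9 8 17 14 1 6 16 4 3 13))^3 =(17)(0 1 4)(3 10 6)(12 15)(13 14 16)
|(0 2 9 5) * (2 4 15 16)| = |(0 4 15 16 2 9 5)| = 7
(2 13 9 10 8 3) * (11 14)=(2 13 9 10 8 3)(11 14)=[0, 1, 13, 2, 4, 5, 6, 7, 3, 10, 8, 14, 12, 9, 11]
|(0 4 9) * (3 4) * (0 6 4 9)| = |(0 3 9 6 4)| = 5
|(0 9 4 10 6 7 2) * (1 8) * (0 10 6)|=14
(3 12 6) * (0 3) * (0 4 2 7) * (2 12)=(0 3 2 7)(4 12 6)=[3, 1, 7, 2, 12, 5, 4, 0, 8, 9, 10, 11, 6]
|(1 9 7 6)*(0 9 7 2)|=|(0 9 2)(1 7 6)|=3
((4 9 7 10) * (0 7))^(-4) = (0 7 10 4 9)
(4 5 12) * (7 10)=(4 5 12)(7 10)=[0, 1, 2, 3, 5, 12, 6, 10, 8, 9, 7, 11, 4]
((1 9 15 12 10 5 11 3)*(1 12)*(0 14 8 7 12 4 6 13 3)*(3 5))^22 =(0 5 6 3 12 8)(1 9 15)(4 10 7 14 11 13)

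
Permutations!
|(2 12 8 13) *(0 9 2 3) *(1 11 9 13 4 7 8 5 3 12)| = 60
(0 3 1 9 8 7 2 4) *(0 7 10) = (0 3 1 9 8 10)(2 4 7) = [3, 9, 4, 1, 7, 5, 6, 2, 10, 8, 0]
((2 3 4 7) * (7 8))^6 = ((2 3 4 8 7))^6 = (2 3 4 8 7)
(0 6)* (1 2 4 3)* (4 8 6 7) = (0 7 4 3 1 2 8 6) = [7, 2, 8, 1, 3, 5, 0, 4, 6]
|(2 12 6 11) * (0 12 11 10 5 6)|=|(0 12)(2 11)(5 6 10)|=6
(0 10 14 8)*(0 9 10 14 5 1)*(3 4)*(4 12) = (0 14 8 9 10 5 1)(3 12 4) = [14, 0, 2, 12, 3, 1, 6, 7, 9, 10, 5, 11, 4, 13, 8]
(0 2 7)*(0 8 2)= (2 7 8)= [0, 1, 7, 3, 4, 5, 6, 8, 2]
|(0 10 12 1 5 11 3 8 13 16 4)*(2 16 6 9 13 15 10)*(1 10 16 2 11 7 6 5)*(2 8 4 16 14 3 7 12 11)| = 56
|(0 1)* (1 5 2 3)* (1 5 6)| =|(0 6 1)(2 3 5)| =3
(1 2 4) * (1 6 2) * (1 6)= (1 6 2 4)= [0, 6, 4, 3, 1, 5, 2]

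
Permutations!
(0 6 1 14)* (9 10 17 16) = (0 6 1 14)(9 10 17 16) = [6, 14, 2, 3, 4, 5, 1, 7, 8, 10, 17, 11, 12, 13, 0, 15, 9, 16]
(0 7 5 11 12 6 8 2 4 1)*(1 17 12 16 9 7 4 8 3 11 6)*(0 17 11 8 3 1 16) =(0 4 11)(1 17 12 16 9 7 5 6)(2 3 8) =[4, 17, 3, 8, 11, 6, 1, 5, 2, 7, 10, 0, 16, 13, 14, 15, 9, 12]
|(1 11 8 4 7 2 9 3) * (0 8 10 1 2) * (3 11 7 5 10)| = 28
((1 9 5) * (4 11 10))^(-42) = (11)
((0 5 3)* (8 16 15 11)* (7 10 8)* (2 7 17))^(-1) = (0 3 5)(2 17 11 15 16 8 10 7)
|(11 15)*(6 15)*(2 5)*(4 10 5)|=|(2 4 10 5)(6 15 11)|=12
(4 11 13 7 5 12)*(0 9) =(0 9)(4 11 13 7 5 12) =[9, 1, 2, 3, 11, 12, 6, 5, 8, 0, 10, 13, 4, 7]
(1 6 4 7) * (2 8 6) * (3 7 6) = (1 2 8 3 7)(4 6) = [0, 2, 8, 7, 6, 5, 4, 1, 3]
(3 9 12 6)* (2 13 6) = (2 13 6 3 9 12) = [0, 1, 13, 9, 4, 5, 3, 7, 8, 12, 10, 11, 2, 6]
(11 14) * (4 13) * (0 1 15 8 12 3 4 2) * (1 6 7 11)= [6, 15, 0, 4, 13, 5, 7, 11, 12, 9, 10, 14, 3, 2, 1, 8]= (0 6 7 11 14 1 15 8 12 3 4 13 2)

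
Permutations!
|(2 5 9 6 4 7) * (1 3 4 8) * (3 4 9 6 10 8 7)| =12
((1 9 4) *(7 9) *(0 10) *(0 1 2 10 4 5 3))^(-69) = ((0 4 2 10 1 7 9 5 3))^(-69) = (0 10 9)(1 5 4)(2 7 3)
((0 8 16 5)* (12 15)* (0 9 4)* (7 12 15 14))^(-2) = ((0 8 16 5 9 4)(7 12 14))^(-2) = (0 9 16)(4 5 8)(7 12 14)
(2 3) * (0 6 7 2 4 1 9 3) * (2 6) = [2, 9, 0, 4, 1, 5, 7, 6, 8, 3] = (0 2)(1 9 3 4)(6 7)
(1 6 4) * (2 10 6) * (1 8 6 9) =(1 2 10 9)(4 8 6) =[0, 2, 10, 3, 8, 5, 4, 7, 6, 1, 9]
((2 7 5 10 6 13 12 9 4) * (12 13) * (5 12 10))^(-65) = ((13)(2 7 12 9 4)(6 10))^(-65) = (13)(6 10)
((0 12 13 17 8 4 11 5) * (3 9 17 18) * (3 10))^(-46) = ((0 12 13 18 10 3 9 17 8 4 11 5))^(-46) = (0 13 10 9 8 11)(3 17 4 5 12 18)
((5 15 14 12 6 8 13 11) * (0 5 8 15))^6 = ((0 5)(6 15 14 12)(8 13 11))^6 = (6 14)(12 15)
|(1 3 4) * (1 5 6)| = |(1 3 4 5 6)| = 5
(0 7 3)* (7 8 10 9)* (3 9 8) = (0 3)(7 9)(8 10) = [3, 1, 2, 0, 4, 5, 6, 9, 10, 7, 8]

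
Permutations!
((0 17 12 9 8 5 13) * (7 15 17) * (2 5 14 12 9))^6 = ((0 7 15 17 9 8 14 12 2 5 13))^6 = (0 14 7 12 15 2 17 5 9 13 8)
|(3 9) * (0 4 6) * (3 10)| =3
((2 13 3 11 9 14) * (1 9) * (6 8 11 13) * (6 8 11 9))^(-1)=(1 11 6)(2 14 9 8)(3 13)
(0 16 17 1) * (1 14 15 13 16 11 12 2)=(0 11 12 2 1)(13 16 17 14 15)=[11, 0, 1, 3, 4, 5, 6, 7, 8, 9, 10, 12, 2, 16, 15, 13, 17, 14]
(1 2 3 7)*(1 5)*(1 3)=(1 2)(3 7 5)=[0, 2, 1, 7, 4, 3, 6, 5]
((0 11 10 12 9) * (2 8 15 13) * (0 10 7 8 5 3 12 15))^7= ((0 11 7 8)(2 5 3 12 9 10 15 13))^7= (0 8 7 11)(2 13 15 10 9 12 3 5)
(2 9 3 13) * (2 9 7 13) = (2 7 13 9 3) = [0, 1, 7, 2, 4, 5, 6, 13, 8, 3, 10, 11, 12, 9]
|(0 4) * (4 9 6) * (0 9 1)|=|(0 1)(4 9 6)|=6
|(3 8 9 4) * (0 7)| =4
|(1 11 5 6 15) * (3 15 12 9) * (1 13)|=9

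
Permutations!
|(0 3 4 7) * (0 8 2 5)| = |(0 3 4 7 8 2 5)| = 7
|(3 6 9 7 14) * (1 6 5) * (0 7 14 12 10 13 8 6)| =12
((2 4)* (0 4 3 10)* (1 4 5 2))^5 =(10)(1 4)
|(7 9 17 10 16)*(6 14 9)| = 7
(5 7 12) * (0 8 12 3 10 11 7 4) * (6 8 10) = (0 10 11 7 3 6 8 12 5 4) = [10, 1, 2, 6, 0, 4, 8, 3, 12, 9, 11, 7, 5]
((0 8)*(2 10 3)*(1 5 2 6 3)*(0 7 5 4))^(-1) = ((0 8 7 5 2 10 1 4)(3 6))^(-1) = (0 4 1 10 2 5 7 8)(3 6)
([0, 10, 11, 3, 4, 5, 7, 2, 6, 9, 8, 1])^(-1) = [0, 11, 7, 3, 4, 5, 8, 6, 10, 9, 1, 2]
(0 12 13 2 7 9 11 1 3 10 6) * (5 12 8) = (0 8 5 12 13 2 7 9 11 1 3 10 6) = [8, 3, 7, 10, 4, 12, 0, 9, 5, 11, 6, 1, 13, 2]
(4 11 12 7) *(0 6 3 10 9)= (0 6 3 10 9)(4 11 12 7)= [6, 1, 2, 10, 11, 5, 3, 4, 8, 0, 9, 12, 7]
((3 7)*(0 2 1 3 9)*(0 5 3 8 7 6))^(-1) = ((0 2 1 8 7 9 5 3 6))^(-1) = (0 6 3 5 9 7 8 1 2)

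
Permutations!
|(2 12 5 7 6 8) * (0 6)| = |(0 6 8 2 12 5 7)| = 7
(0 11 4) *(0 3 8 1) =[11, 0, 2, 8, 3, 5, 6, 7, 1, 9, 10, 4] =(0 11 4 3 8 1)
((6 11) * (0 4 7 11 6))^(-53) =((0 4 7 11))^(-53) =(0 11 7 4)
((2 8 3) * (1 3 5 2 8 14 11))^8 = ((1 3 8 5 2 14 11))^8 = (1 3 8 5 2 14 11)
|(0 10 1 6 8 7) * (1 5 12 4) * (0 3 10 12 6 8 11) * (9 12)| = |(0 9 12 4 1 8 7 3 10 5 6 11)| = 12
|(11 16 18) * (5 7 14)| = |(5 7 14)(11 16 18)| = 3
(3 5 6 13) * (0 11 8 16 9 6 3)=[11, 1, 2, 5, 4, 3, 13, 7, 16, 6, 10, 8, 12, 0, 14, 15, 9]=(0 11 8 16 9 6 13)(3 5)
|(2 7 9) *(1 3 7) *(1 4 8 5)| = 8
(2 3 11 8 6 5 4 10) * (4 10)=(2 3 11 8 6 5 10)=[0, 1, 3, 11, 4, 10, 5, 7, 6, 9, 2, 8]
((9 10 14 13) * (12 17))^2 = (17)(9 14)(10 13)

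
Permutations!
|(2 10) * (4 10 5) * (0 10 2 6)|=|(0 10 6)(2 5 4)|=3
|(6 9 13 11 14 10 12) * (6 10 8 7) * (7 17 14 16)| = 6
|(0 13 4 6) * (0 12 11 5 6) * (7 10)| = |(0 13 4)(5 6 12 11)(7 10)| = 12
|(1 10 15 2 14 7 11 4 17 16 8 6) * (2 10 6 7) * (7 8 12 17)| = 6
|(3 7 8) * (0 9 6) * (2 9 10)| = 15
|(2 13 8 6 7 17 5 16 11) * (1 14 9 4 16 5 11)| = 35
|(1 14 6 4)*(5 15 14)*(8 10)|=6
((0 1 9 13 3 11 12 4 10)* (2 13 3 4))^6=(0 2 9 4 11)(1 13 3 10 12)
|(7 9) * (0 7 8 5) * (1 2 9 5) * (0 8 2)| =10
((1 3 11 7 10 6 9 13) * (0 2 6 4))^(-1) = ((0 2 6 9 13 1 3 11 7 10 4))^(-1) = (0 4 10 7 11 3 1 13 9 6 2)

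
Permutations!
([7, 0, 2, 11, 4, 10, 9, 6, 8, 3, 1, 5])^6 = (0 5 9)(1 11 6)(3 7 10)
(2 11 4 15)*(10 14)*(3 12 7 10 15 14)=(2 11 4 14 15)(3 12 7 10)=[0, 1, 11, 12, 14, 5, 6, 10, 8, 9, 3, 4, 7, 13, 15, 2]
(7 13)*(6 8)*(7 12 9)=(6 8)(7 13 12 9)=[0, 1, 2, 3, 4, 5, 8, 13, 6, 7, 10, 11, 9, 12]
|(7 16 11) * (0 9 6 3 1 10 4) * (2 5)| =42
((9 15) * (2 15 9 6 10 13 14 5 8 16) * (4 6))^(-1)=(2 16 8 5 14 13 10 6 4 15)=((2 15 4 6 10 13 14 5 8 16))^(-1)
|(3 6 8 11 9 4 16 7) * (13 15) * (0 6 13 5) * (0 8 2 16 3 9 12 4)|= 24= |(0 6 2 16 7 9)(3 13 15 5 8 11 12 4)|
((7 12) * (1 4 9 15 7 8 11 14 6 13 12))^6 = (1 4 9 15 7)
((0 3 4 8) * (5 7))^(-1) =((0 3 4 8)(5 7))^(-1) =(0 8 4 3)(5 7)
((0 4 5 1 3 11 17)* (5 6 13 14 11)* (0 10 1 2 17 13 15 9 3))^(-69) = (0 17 3 6 1 2 9 4 10 5 15) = ((0 4 6 15 9 3 5 2 17 10 1)(11 13 14))^(-69)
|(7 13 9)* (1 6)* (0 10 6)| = |(0 10 6 1)(7 13 9)| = 12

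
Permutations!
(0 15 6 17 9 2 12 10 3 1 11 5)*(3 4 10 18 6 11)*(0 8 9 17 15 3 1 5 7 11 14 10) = (0 3 5 8 9 2 12 18 6 15 14 10 4)(7 11) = [3, 1, 12, 5, 0, 8, 15, 11, 9, 2, 4, 7, 18, 13, 10, 14, 16, 17, 6]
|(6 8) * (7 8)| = 3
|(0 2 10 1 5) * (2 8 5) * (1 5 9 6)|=|(0 8 9 6 1 2 10 5)|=8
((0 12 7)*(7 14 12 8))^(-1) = ((0 8 7)(12 14))^(-1) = (0 7 8)(12 14)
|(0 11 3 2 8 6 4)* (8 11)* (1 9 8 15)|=|(0 15 1 9 8 6 4)(2 11 3)|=21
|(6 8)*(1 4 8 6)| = 3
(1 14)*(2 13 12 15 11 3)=(1 14)(2 13 12 15 11 3)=[0, 14, 13, 2, 4, 5, 6, 7, 8, 9, 10, 3, 15, 12, 1, 11]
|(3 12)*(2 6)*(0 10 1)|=6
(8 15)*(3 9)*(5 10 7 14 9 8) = (3 8 15 5 10 7 14 9) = [0, 1, 2, 8, 4, 10, 6, 14, 15, 3, 7, 11, 12, 13, 9, 5]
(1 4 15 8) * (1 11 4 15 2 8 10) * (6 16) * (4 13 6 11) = (1 15 10)(2 8 4)(6 16 11 13) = [0, 15, 8, 3, 2, 5, 16, 7, 4, 9, 1, 13, 12, 6, 14, 10, 11]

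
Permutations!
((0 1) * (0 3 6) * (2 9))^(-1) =(0 6 3 1)(2 9) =((0 1 3 6)(2 9))^(-1)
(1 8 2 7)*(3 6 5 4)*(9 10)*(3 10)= (1 8 2 7)(3 6 5 4 10 9)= [0, 8, 7, 6, 10, 4, 5, 1, 2, 3, 9]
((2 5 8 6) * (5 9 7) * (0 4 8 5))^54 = ((0 4 8 6 2 9 7))^54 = (0 9 6 4 7 2 8)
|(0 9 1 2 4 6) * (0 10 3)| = 8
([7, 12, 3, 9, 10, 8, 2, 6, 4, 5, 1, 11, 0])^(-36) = [0, 1, 2, 3, 4, 5, 6, 7, 8, 9, 10, 11, 12]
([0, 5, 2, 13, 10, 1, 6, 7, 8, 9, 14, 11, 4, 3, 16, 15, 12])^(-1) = (1 5)(3 13)(4 12 16 14 10)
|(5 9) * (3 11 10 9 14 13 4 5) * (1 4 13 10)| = |(1 4 5 14 10 9 3 11)| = 8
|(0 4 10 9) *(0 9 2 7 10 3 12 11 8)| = |(0 4 3 12 11 8)(2 7 10)| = 6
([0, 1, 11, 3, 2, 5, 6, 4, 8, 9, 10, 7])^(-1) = [0, 1, 4, 3, 7, 5, 6, 11, 8, 9, 10, 2]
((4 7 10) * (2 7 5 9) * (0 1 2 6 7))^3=((0 1 2)(4 5 9 6 7 10))^3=(4 6)(5 7)(9 10)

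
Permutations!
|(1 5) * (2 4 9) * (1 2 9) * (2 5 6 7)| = 5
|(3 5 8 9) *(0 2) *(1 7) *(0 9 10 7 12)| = |(0 2 9 3 5 8 10 7 1 12)| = 10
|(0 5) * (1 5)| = 3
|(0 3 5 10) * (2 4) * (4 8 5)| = |(0 3 4 2 8 5 10)| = 7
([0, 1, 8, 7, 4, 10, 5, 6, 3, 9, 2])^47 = [0, 1, 5, 2, 4, 7, 3, 8, 10, 9, 6]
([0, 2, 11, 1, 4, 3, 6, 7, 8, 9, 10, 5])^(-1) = (1 3 5 11 2)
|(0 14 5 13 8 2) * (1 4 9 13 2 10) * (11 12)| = 12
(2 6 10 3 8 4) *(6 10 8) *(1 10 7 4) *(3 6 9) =(1 10 6 8)(2 7 4)(3 9) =[0, 10, 7, 9, 2, 5, 8, 4, 1, 3, 6]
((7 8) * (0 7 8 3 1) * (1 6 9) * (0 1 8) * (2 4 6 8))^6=((0 7 3 8)(2 4 6 9))^6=(0 3)(2 6)(4 9)(7 8)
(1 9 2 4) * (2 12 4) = (1 9 12 4) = [0, 9, 2, 3, 1, 5, 6, 7, 8, 12, 10, 11, 4]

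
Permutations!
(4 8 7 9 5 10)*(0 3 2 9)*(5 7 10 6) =[3, 1, 9, 2, 8, 6, 5, 0, 10, 7, 4] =(0 3 2 9 7)(4 8 10)(5 6)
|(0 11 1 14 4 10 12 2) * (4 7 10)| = 8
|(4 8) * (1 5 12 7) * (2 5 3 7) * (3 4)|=15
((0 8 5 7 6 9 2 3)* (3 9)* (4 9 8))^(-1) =((0 4 9 2 8 5 7 6 3))^(-1) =(0 3 6 7 5 8 2 9 4)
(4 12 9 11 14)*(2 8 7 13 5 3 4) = (2 8 7 13 5 3 4 12 9 11 14) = [0, 1, 8, 4, 12, 3, 6, 13, 7, 11, 10, 14, 9, 5, 2]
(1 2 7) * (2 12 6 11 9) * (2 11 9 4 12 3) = (1 3 2 7)(4 12 6 9 11) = [0, 3, 7, 2, 12, 5, 9, 1, 8, 11, 10, 4, 6]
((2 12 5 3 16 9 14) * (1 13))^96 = (2 9 3 12 14 16 5)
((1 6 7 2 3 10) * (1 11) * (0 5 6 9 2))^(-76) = (1 2 10)(3 11 9)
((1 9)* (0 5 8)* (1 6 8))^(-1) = (0 8 6 9 1 5)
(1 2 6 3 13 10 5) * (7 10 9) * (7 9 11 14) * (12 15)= (1 2 6 3 13 11 14 7 10 5)(12 15)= [0, 2, 6, 13, 4, 1, 3, 10, 8, 9, 5, 14, 15, 11, 7, 12]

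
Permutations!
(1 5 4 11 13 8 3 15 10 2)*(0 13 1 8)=[13, 5, 8, 15, 11, 4, 6, 7, 3, 9, 2, 1, 12, 0, 14, 10]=(0 13)(1 5 4 11)(2 8 3 15 10)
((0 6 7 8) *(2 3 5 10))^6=((0 6 7 8)(2 3 5 10))^6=(0 7)(2 5)(3 10)(6 8)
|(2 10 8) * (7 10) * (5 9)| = 4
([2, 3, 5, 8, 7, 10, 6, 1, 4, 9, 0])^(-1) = (0 10 5 2)(1 7 4 8 3)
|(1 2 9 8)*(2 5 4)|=|(1 5 4 2 9 8)|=6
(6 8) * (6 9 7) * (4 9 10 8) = (4 9 7 6)(8 10) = [0, 1, 2, 3, 9, 5, 4, 6, 10, 7, 8]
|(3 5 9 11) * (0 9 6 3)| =3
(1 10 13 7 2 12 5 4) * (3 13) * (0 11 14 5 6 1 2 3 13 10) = (0 11 14 5 4 2 12 6 1)(3 10 13 7) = [11, 0, 12, 10, 2, 4, 1, 3, 8, 9, 13, 14, 6, 7, 5]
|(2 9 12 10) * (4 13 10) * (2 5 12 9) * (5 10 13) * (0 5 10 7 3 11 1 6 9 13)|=12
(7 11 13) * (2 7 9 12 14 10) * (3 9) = [0, 1, 7, 9, 4, 5, 6, 11, 8, 12, 2, 13, 14, 3, 10] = (2 7 11 13 3 9 12 14 10)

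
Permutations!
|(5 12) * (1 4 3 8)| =4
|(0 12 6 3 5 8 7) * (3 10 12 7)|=|(0 7)(3 5 8)(6 10 12)|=6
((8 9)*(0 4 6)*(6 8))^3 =((0 4 8 9 6))^3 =(0 9 4 6 8)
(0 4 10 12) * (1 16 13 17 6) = (0 4 10 12)(1 16 13 17 6) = [4, 16, 2, 3, 10, 5, 1, 7, 8, 9, 12, 11, 0, 17, 14, 15, 13, 6]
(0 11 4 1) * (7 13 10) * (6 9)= (0 11 4 1)(6 9)(7 13 10)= [11, 0, 2, 3, 1, 5, 9, 13, 8, 6, 7, 4, 12, 10]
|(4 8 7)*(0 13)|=|(0 13)(4 8 7)|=6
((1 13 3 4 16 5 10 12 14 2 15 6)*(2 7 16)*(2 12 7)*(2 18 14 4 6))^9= (1 13 3 6)(2 15)(4 12)(5 10 7 16)(14 18)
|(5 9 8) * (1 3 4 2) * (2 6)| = 15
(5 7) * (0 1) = [1, 0, 2, 3, 4, 7, 6, 5] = (0 1)(5 7)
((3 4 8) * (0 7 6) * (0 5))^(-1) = (0 5 6 7)(3 8 4)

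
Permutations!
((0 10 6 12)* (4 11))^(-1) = ((0 10 6 12)(4 11))^(-1) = (0 12 6 10)(4 11)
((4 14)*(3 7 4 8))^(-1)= (3 8 14 4 7)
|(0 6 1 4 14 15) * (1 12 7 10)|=|(0 6 12 7 10 1 4 14 15)|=9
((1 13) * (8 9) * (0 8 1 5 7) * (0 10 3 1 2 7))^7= ((0 8 9 2 7 10 3 1 13 5))^7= (0 1 7 8 13 10 9 5 3 2)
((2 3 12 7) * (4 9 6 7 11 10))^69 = (2 9 11)(3 6 10)(4 12 7)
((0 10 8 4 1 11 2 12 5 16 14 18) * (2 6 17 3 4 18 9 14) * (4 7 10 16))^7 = (0 11 18 1 8 4 10 5 7 12 3 2 17 16 6)(9 14)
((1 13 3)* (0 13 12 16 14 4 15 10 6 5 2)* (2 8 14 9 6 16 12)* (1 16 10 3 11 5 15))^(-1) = ((0 13 11 5 8 14 4 1 2)(3 16 9 6 15))^(-1) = (0 2 1 4 14 8 5 11 13)(3 15 6 9 16)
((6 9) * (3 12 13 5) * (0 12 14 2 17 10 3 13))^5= (17)(0 12)(5 13)(6 9)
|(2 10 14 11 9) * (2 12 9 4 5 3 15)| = |(2 10 14 11 4 5 3 15)(9 12)| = 8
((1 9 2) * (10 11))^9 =(10 11)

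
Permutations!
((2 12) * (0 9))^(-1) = (0 9)(2 12) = ((0 9)(2 12))^(-1)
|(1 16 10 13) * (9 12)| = |(1 16 10 13)(9 12)| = 4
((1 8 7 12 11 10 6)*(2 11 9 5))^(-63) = (1 11 9 8 10 5 7 6 2 12)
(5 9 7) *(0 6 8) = (0 6 8)(5 9 7) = [6, 1, 2, 3, 4, 9, 8, 5, 0, 7]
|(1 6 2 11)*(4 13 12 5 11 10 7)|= 10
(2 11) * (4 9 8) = [0, 1, 11, 3, 9, 5, 6, 7, 4, 8, 10, 2] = (2 11)(4 9 8)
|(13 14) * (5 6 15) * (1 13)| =|(1 13 14)(5 6 15)| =3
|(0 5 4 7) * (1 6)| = |(0 5 4 7)(1 6)| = 4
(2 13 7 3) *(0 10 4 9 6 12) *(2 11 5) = (0 10 4 9 6 12)(2 13 7 3 11 5) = [10, 1, 13, 11, 9, 2, 12, 3, 8, 6, 4, 5, 0, 7]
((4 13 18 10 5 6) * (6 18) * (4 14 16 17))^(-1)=((4 13 6 14 16 17)(5 18 10))^(-1)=(4 17 16 14 6 13)(5 10 18)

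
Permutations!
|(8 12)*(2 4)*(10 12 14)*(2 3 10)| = |(2 4 3 10 12 8 14)| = 7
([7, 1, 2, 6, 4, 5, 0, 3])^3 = [6, 1, 2, 7, 4, 5, 3, 0]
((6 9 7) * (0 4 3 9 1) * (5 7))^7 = (0 1 6 7 5 9 3 4)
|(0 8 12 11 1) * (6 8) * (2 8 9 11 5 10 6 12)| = 8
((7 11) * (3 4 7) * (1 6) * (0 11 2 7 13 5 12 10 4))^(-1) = (0 3 11)(1 6)(2 7)(4 10 12 5 13)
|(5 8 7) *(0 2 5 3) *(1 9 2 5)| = 15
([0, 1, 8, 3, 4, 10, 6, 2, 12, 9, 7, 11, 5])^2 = [0, 1, 12, 3, 4, 7, 6, 8, 5, 9, 2, 11, 10]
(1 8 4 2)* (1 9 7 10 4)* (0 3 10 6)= [3, 8, 9, 10, 2, 5, 0, 6, 1, 7, 4]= (0 3 10 4 2 9 7 6)(1 8)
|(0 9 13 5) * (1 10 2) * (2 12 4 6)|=12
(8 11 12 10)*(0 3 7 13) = [3, 1, 2, 7, 4, 5, 6, 13, 11, 9, 8, 12, 10, 0] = (0 3 7 13)(8 11 12 10)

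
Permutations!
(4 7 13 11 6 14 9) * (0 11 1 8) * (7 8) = (0 11 6 14 9 4 8)(1 7 13) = [11, 7, 2, 3, 8, 5, 14, 13, 0, 4, 10, 6, 12, 1, 9]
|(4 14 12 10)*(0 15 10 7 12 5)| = 6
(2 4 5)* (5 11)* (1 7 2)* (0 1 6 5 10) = (0 1 7 2 4 11 10)(5 6) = [1, 7, 4, 3, 11, 6, 5, 2, 8, 9, 0, 10]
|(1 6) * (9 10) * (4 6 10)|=5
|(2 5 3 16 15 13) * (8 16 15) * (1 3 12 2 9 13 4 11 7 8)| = 24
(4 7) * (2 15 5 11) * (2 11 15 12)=(2 12)(4 7)(5 15)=[0, 1, 12, 3, 7, 15, 6, 4, 8, 9, 10, 11, 2, 13, 14, 5]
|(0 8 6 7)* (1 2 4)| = 12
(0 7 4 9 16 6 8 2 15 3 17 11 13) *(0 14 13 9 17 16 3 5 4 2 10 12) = (0 7 2 15 5 4 17 11 9 3 16 6 8 10 12)(13 14) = [7, 1, 15, 16, 17, 4, 8, 2, 10, 3, 12, 9, 0, 14, 13, 5, 6, 11]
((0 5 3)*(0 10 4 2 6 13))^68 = (0 4)(2 5)(3 6)(10 13)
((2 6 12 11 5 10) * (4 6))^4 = (2 11 4 5 6 10 12)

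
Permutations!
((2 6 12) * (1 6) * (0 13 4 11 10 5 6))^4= (0 10 2 4 6)(1 11 12 13 5)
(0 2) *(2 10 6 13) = (0 10 6 13 2) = [10, 1, 0, 3, 4, 5, 13, 7, 8, 9, 6, 11, 12, 2]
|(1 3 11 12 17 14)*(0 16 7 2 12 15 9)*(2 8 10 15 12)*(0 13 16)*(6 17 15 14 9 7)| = |(1 3 11 12 15 7 8 10 14)(6 17 9 13 16)| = 45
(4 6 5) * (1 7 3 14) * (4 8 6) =(1 7 3 14)(5 8 6) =[0, 7, 2, 14, 4, 8, 5, 3, 6, 9, 10, 11, 12, 13, 1]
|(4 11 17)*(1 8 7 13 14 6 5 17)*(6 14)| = 9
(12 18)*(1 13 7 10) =(1 13 7 10)(12 18) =[0, 13, 2, 3, 4, 5, 6, 10, 8, 9, 1, 11, 18, 7, 14, 15, 16, 17, 12]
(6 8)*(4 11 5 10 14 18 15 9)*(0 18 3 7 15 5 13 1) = (0 18 5 10 14 3 7 15 9 4 11 13 1)(6 8) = [18, 0, 2, 7, 11, 10, 8, 15, 6, 4, 14, 13, 12, 1, 3, 9, 16, 17, 5]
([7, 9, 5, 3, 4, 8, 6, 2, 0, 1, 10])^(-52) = [5, 1, 0, 3, 4, 7, 6, 8, 2, 9, 10]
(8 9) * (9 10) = (8 10 9) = [0, 1, 2, 3, 4, 5, 6, 7, 10, 8, 9]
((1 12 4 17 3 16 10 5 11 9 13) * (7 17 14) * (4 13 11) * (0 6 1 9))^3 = ((0 6 1 12 13 9 11)(3 16 10 5 4 14 7 17))^3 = (0 12 11 1 9 6 13)(3 5 7 16 4 17 10 14)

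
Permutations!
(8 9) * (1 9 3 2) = [0, 9, 1, 2, 4, 5, 6, 7, 3, 8] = (1 9 8 3 2)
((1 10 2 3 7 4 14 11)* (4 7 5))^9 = ((1 10 2 3 5 4 14 11))^9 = (1 10 2 3 5 4 14 11)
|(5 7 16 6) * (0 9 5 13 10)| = 8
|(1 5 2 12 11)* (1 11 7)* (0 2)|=|(0 2 12 7 1 5)|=6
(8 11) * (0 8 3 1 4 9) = (0 8 11 3 1 4 9) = [8, 4, 2, 1, 9, 5, 6, 7, 11, 0, 10, 3]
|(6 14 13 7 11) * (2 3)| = |(2 3)(6 14 13 7 11)| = 10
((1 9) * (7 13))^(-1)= (1 9)(7 13)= ((1 9)(7 13))^(-1)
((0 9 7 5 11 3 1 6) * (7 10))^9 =(11)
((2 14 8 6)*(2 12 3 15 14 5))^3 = ((2 5)(3 15 14 8 6 12))^3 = (2 5)(3 8)(6 15)(12 14)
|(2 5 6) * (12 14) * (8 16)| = |(2 5 6)(8 16)(12 14)| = 6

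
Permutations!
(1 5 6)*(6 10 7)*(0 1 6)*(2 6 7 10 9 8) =(10)(0 1 5 9 8 2 6 7) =[1, 5, 6, 3, 4, 9, 7, 0, 2, 8, 10]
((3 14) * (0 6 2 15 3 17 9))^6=(0 17 3 2)(6 9 14 15)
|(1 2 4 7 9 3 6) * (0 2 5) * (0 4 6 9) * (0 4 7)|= |(0 2 6 1 5 7 4)(3 9)|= 14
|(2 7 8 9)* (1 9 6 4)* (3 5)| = 14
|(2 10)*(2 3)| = |(2 10 3)| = 3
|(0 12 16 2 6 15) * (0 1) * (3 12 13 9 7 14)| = |(0 13 9 7 14 3 12 16 2 6 15 1)| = 12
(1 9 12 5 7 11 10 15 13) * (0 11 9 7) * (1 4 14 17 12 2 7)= (0 11 10 15 13 4 14 17 12 5)(2 7 9)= [11, 1, 7, 3, 14, 0, 6, 9, 8, 2, 15, 10, 5, 4, 17, 13, 16, 12]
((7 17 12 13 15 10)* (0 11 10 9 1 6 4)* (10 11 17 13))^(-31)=(0 12 7 15 1 4 17 10 13 9 6)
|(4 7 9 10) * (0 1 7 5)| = 7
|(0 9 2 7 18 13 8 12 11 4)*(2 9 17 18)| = |(0 17 18 13 8 12 11 4)(2 7)| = 8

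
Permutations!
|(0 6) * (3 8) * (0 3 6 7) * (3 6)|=2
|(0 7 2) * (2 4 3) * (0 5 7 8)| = 10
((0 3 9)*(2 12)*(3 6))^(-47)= (0 6 3 9)(2 12)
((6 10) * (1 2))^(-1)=(1 2)(6 10)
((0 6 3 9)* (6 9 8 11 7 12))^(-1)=((0 9)(3 8 11 7 12 6))^(-1)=(0 9)(3 6 12 7 11 8)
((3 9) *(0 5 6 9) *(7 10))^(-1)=((0 5 6 9 3)(7 10))^(-1)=(0 3 9 6 5)(7 10)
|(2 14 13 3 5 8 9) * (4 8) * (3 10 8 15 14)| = 10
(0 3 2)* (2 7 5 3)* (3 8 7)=[2, 1, 0, 3, 4, 8, 6, 5, 7]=(0 2)(5 8 7)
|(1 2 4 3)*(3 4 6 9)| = 5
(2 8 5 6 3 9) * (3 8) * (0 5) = [5, 1, 3, 9, 4, 6, 8, 7, 0, 2] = (0 5 6 8)(2 3 9)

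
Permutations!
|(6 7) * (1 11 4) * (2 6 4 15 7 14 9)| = 20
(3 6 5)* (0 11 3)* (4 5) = (0 11 3 6 4 5) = [11, 1, 2, 6, 5, 0, 4, 7, 8, 9, 10, 3]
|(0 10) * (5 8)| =|(0 10)(5 8)| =2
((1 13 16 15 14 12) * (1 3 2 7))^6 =(1 3 15)(2 14 13)(7 12 16)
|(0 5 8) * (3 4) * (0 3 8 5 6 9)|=3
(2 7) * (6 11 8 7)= (2 6 11 8 7)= [0, 1, 6, 3, 4, 5, 11, 2, 7, 9, 10, 8]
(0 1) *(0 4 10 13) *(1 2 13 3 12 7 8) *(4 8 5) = [2, 8, 13, 12, 10, 4, 6, 5, 1, 9, 3, 11, 7, 0] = (0 2 13)(1 8)(3 12 7 5 4 10)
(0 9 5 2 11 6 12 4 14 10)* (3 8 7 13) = [9, 1, 11, 8, 14, 2, 12, 13, 7, 5, 0, 6, 4, 3, 10] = (0 9 5 2 11 6 12 4 14 10)(3 8 7 13)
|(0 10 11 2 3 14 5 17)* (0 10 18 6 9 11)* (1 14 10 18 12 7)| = |(0 12 7 1 14 5 17 18 6 9 11 2 3 10)| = 14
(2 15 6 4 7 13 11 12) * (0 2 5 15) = [2, 1, 0, 3, 7, 15, 4, 13, 8, 9, 10, 12, 5, 11, 14, 6] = (0 2)(4 7 13 11 12 5 15 6)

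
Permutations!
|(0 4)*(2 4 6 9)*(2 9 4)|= 3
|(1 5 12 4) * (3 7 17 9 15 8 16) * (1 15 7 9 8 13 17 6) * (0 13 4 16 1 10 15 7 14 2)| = |(0 13 17 8 1 5 12 16 3 9 14 2)(4 7 6 10 15)| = 60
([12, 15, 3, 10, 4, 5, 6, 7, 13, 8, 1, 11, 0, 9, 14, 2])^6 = (1 15 2 3 10)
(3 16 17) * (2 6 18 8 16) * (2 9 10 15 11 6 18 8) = (2 18)(3 9 10 15 11 6 8 16 17) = [0, 1, 18, 9, 4, 5, 8, 7, 16, 10, 15, 6, 12, 13, 14, 11, 17, 3, 2]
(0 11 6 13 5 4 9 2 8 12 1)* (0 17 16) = (0 11 6 13 5 4 9 2 8 12 1 17 16) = [11, 17, 8, 3, 9, 4, 13, 7, 12, 2, 10, 6, 1, 5, 14, 15, 0, 16]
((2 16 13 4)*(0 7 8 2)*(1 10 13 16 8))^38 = (16)(0 1 13)(4 7 10)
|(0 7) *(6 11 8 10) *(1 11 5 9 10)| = 12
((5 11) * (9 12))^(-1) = (5 11)(9 12)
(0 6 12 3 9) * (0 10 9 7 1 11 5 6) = (1 11 5 6 12 3 7)(9 10) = [0, 11, 2, 7, 4, 6, 12, 1, 8, 10, 9, 5, 3]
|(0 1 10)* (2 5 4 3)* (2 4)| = |(0 1 10)(2 5)(3 4)| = 6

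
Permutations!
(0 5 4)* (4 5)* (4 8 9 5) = [8, 1, 2, 3, 0, 4, 6, 7, 9, 5] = (0 8 9 5 4)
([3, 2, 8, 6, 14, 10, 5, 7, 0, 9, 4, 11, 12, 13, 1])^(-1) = [8, 14, 1, 0, 10, 6, 3, 7, 2, 9, 5, 11, 12, 13, 4]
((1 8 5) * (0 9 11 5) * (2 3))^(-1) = (0 8 1 5 11 9)(2 3)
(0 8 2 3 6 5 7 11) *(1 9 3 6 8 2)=[2, 9, 6, 8, 4, 7, 5, 11, 1, 3, 10, 0]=(0 2 6 5 7 11)(1 9 3 8)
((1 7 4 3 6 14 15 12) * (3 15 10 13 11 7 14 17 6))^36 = (17) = ((1 14 10 13 11 7 4 15 12)(6 17))^36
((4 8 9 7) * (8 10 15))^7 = (4 10 15 8 9 7)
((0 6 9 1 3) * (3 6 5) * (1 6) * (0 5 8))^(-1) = (0 8)(3 5)(6 9)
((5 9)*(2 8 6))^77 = (2 6 8)(5 9)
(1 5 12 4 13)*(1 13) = [0, 5, 2, 3, 1, 12, 6, 7, 8, 9, 10, 11, 4, 13] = (13)(1 5 12 4)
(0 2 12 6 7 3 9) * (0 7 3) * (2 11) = (0 11 2 12 6 3 9 7) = [11, 1, 12, 9, 4, 5, 3, 0, 8, 7, 10, 2, 6]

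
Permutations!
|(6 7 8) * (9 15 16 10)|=|(6 7 8)(9 15 16 10)|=12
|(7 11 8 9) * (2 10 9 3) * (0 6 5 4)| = 28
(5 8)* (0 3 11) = (0 3 11)(5 8) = [3, 1, 2, 11, 4, 8, 6, 7, 5, 9, 10, 0]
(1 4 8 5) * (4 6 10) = (1 6 10 4 8 5) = [0, 6, 2, 3, 8, 1, 10, 7, 5, 9, 4]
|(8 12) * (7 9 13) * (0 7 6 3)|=6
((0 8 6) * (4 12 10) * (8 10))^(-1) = (0 6 8 12 4 10)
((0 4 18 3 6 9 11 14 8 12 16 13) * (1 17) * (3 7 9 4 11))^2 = ((0 11 14 8 12 16 13)(1 17)(3 6 4 18 7 9))^2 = (0 14 12 13 11 8 16)(3 4 7)(6 18 9)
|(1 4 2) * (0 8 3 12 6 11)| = 6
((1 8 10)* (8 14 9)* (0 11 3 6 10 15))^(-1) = (0 15 8 9 14 1 10 6 3 11)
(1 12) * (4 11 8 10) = (1 12)(4 11 8 10) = [0, 12, 2, 3, 11, 5, 6, 7, 10, 9, 4, 8, 1]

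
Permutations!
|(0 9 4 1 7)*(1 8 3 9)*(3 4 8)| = 12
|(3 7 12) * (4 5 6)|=3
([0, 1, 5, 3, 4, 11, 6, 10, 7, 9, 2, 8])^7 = (2 5 11 8 7 10)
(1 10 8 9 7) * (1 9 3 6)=(1 10 8 3 6)(7 9)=[0, 10, 2, 6, 4, 5, 1, 9, 3, 7, 8]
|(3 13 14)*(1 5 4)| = 3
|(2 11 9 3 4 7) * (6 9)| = 7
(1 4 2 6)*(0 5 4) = (0 5 4 2 6 1) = [5, 0, 6, 3, 2, 4, 1]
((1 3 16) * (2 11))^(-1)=((1 3 16)(2 11))^(-1)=(1 16 3)(2 11)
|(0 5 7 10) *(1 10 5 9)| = |(0 9 1 10)(5 7)| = 4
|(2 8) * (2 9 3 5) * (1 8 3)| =|(1 8 9)(2 3 5)| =3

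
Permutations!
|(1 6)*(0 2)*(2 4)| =6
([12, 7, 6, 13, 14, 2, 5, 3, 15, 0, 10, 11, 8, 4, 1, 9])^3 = (0 15 12 9 8)(1 13)(3 14)(4 7)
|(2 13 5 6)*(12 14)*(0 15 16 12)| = |(0 15 16 12 14)(2 13 5 6)| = 20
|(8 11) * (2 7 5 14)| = 4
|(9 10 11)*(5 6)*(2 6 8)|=|(2 6 5 8)(9 10 11)|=12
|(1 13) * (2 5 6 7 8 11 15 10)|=|(1 13)(2 5 6 7 8 11 15 10)|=8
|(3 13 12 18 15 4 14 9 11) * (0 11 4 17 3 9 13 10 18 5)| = |(0 11 9 4 14 13 12 5)(3 10 18 15 17)| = 40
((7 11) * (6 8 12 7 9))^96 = (12)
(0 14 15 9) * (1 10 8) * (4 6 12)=[14, 10, 2, 3, 6, 5, 12, 7, 1, 0, 8, 11, 4, 13, 15, 9]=(0 14 15 9)(1 10 8)(4 6 12)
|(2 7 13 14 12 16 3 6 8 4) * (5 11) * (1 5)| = |(1 5 11)(2 7 13 14 12 16 3 6 8 4)| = 30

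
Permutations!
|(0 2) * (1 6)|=|(0 2)(1 6)|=2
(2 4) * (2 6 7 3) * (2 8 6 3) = (2 4 3 8 6 7) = [0, 1, 4, 8, 3, 5, 7, 2, 6]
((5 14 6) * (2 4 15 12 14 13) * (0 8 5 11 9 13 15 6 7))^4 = (0 12 8 14 5 7 15)(2 9 6)(4 13 11)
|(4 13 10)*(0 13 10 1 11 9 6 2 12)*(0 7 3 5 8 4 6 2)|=14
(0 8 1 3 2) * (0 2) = [8, 3, 2, 0, 4, 5, 6, 7, 1] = (0 8 1 3)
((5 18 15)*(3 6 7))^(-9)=((3 6 7)(5 18 15))^(-9)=(18)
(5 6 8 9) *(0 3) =[3, 1, 2, 0, 4, 6, 8, 7, 9, 5] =(0 3)(5 6 8 9)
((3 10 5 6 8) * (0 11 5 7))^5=(0 3 5 7 8 11 10 6)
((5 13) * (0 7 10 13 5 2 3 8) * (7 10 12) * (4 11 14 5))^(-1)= (0 8 3 2 13 10)(4 5 14 11)(7 12)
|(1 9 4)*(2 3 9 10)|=6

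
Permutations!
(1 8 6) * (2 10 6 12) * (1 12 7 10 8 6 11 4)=(1 6 12 2 8 7 10 11 4)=[0, 6, 8, 3, 1, 5, 12, 10, 7, 9, 11, 4, 2]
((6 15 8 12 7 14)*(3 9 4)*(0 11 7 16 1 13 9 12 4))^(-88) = ((0 11 7 14 6 15 8 4 3 12 16 1 13 9))^(-88) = (0 16 8 7 13 3 6)(1 4 14 9 12 15 11)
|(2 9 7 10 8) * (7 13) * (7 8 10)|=|(2 9 13 8)|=4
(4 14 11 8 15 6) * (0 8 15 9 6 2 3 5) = (0 8 9 6 4 14 11 15 2 3 5) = [8, 1, 3, 5, 14, 0, 4, 7, 9, 6, 10, 15, 12, 13, 11, 2]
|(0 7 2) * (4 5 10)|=3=|(0 7 2)(4 5 10)|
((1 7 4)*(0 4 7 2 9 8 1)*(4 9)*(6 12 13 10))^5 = ((0 9 8 1 2 4)(6 12 13 10))^5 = (0 4 2 1 8 9)(6 12 13 10)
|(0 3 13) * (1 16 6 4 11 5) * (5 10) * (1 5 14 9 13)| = 11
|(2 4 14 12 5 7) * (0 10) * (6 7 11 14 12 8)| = 18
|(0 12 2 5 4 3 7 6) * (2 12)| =|(12)(0 2 5 4 3 7 6)| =7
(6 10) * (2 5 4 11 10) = [0, 1, 5, 3, 11, 4, 2, 7, 8, 9, 6, 10] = (2 5 4 11 10 6)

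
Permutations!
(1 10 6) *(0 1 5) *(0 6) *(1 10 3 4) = (0 10)(1 3 4)(5 6) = [10, 3, 2, 4, 1, 6, 5, 7, 8, 9, 0]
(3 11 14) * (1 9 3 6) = (1 9 3 11 14 6) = [0, 9, 2, 11, 4, 5, 1, 7, 8, 3, 10, 14, 12, 13, 6]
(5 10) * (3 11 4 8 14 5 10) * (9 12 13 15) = [0, 1, 2, 11, 8, 3, 6, 7, 14, 12, 10, 4, 13, 15, 5, 9] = (3 11 4 8 14 5)(9 12 13 15)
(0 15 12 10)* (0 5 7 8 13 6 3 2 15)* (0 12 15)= (15)(0 12 10 5 7 8 13 6 3 2)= [12, 1, 0, 2, 4, 7, 3, 8, 13, 9, 5, 11, 10, 6, 14, 15]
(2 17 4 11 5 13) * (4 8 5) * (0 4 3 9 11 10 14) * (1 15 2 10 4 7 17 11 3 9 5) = (0 7 17 8 1 15 2 11 9 3 5 13 10 14) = [7, 15, 11, 5, 4, 13, 6, 17, 1, 3, 14, 9, 12, 10, 0, 2, 16, 8]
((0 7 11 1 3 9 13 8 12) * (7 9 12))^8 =(0 12 3 1 11 7 8 13 9)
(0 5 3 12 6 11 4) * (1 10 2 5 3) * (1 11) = (0 3 12 6 1 10 2 5 11 4) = [3, 10, 5, 12, 0, 11, 1, 7, 8, 9, 2, 4, 6]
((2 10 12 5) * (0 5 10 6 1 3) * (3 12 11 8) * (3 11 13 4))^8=(0 4 10 1 2)(3 13 12 6 5)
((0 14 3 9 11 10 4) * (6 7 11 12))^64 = ((0 14 3 9 12 6 7 11 10 4))^64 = (0 12 10 3 7)(4 9 11 14 6)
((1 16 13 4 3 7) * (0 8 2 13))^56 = (0 2 4 7 16 8 13 3 1)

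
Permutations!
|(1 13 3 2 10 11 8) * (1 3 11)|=|(1 13 11 8 3 2 10)|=7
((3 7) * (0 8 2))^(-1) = (0 2 8)(3 7)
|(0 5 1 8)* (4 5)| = |(0 4 5 1 8)| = 5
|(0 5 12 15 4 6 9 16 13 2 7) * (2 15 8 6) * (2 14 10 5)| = 33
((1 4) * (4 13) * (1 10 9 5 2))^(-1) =(1 2 5 9 10 4 13)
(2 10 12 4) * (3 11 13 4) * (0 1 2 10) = [1, 2, 0, 11, 10, 5, 6, 7, 8, 9, 12, 13, 3, 4] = (0 1 2)(3 11 13 4 10 12)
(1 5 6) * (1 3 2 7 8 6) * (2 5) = (1 2 7 8 6 3 5) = [0, 2, 7, 5, 4, 1, 3, 8, 6]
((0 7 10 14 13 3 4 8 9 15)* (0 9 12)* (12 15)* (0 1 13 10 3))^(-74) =(0 9 3 1 8)(4 13 15 7 12)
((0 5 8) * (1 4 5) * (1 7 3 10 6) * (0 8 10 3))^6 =(1 4 5 10 6)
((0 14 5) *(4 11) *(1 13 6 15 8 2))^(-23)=(0 14 5)(1 13 6 15 8 2)(4 11)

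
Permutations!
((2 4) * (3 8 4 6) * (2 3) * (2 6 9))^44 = ((2 9)(3 8 4))^44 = (9)(3 4 8)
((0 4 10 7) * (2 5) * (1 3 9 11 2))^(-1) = ((0 4 10 7)(1 3 9 11 2 5))^(-1) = (0 7 10 4)(1 5 2 11 9 3)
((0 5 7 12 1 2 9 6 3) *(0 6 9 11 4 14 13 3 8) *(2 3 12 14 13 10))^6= (0 11 6 10 1 7 13)(2 3 14 12 5 4 8)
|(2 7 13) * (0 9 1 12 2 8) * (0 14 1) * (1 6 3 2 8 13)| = |(0 9)(1 12 8 14 6 3 2 7)| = 8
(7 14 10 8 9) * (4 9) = [0, 1, 2, 3, 9, 5, 6, 14, 4, 7, 8, 11, 12, 13, 10] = (4 9 7 14 10 8)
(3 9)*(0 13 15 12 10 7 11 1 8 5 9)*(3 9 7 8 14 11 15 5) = (0 13 5 7 15 12 10 8 3)(1 14 11) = [13, 14, 2, 0, 4, 7, 6, 15, 3, 9, 8, 1, 10, 5, 11, 12]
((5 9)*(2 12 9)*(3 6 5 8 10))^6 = ((2 12 9 8 10 3 6 5))^6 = (2 6 10 9)(3 8 12 5)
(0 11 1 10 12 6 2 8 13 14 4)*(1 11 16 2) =(0 16 2 8 13 14 4)(1 10 12 6) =[16, 10, 8, 3, 0, 5, 1, 7, 13, 9, 12, 11, 6, 14, 4, 15, 2]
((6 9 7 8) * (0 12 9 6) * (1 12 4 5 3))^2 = (0 5 1 9 8 4 3 12 7)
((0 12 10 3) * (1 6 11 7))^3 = ((0 12 10 3)(1 6 11 7))^3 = (0 3 10 12)(1 7 11 6)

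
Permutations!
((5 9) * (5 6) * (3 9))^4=((3 9 6 5))^4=(9)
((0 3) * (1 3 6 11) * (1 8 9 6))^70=(0 1 3)(6 8)(9 11)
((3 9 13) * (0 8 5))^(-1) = (0 5 8)(3 13 9)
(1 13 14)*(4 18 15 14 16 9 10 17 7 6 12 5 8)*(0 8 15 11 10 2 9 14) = (0 8 4 18 11 10 17 7 6 12 5 15)(1 13 16 14)(2 9) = [8, 13, 9, 3, 18, 15, 12, 6, 4, 2, 17, 10, 5, 16, 1, 0, 14, 7, 11]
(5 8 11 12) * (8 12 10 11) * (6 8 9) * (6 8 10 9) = (5 12)(6 10 11 9 8) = [0, 1, 2, 3, 4, 12, 10, 7, 6, 8, 11, 9, 5]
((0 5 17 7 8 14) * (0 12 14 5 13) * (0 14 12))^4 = (17)(0 13 14)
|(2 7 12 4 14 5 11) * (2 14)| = |(2 7 12 4)(5 11 14)| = 12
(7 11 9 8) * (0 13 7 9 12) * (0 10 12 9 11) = (0 13 7)(8 11 9)(10 12) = [13, 1, 2, 3, 4, 5, 6, 0, 11, 8, 12, 9, 10, 7]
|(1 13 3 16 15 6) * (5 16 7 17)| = 9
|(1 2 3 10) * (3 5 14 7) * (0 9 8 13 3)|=11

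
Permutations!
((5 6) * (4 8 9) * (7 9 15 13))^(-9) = ((4 8 15 13 7 9)(5 6))^(-9) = (4 13)(5 6)(7 8)(9 15)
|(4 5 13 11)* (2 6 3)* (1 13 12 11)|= 12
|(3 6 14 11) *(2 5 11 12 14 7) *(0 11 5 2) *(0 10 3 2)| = 12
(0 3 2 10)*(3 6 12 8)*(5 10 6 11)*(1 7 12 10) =(0 11 5 1 7 12 8 3 2 6 10) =[11, 7, 6, 2, 4, 1, 10, 12, 3, 9, 0, 5, 8]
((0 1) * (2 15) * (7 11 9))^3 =(0 1)(2 15)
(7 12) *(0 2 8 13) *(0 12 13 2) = [0, 1, 8, 3, 4, 5, 6, 13, 2, 9, 10, 11, 7, 12] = (2 8)(7 13 12)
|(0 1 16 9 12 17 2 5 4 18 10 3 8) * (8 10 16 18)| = 22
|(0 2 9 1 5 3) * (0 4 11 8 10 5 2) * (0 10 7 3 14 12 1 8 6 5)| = |(0 10)(1 2 9 8 7 3 4 11 6 5 14 12)| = 12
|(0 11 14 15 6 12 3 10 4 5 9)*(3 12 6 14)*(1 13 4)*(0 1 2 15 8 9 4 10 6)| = |(0 11 3 6)(1 13 10 2 15 14 8 9)(4 5)| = 8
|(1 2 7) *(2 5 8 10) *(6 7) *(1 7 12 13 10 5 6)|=|(1 6 12 13 10 2)(5 8)|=6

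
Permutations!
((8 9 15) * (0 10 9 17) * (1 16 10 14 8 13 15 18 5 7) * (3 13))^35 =((0 14 8 17)(1 16 10 9 18 5 7)(3 13 15))^35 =(18)(0 17 8 14)(3 15 13)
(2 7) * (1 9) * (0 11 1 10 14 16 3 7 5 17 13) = (0 11 1 9 10 14 16 3 7 2 5 17 13) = [11, 9, 5, 7, 4, 17, 6, 2, 8, 10, 14, 1, 12, 0, 16, 15, 3, 13]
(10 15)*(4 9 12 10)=(4 9 12 10 15)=[0, 1, 2, 3, 9, 5, 6, 7, 8, 12, 15, 11, 10, 13, 14, 4]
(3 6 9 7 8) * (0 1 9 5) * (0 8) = (0 1 9 7)(3 6 5 8) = [1, 9, 2, 6, 4, 8, 5, 0, 3, 7]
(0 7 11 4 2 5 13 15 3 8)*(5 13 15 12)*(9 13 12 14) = (0 7 11 4 2 12 5 15 3 8)(9 13 14) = [7, 1, 12, 8, 2, 15, 6, 11, 0, 13, 10, 4, 5, 14, 9, 3]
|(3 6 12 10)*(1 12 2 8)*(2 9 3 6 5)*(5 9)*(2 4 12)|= |(1 2 8)(3 9)(4 12 10 6 5)|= 30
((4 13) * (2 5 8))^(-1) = ((2 5 8)(4 13))^(-1) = (2 8 5)(4 13)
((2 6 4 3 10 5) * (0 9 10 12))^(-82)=(0 12 3 4 6 2 5 10 9)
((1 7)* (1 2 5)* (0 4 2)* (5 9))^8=(0 4 2 9 5 1 7)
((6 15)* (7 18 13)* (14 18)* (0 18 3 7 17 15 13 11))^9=((0 18 11)(3 7 14)(6 13 17 15))^9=(18)(6 13 17 15)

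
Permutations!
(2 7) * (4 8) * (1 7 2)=(1 7)(4 8)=[0, 7, 2, 3, 8, 5, 6, 1, 4]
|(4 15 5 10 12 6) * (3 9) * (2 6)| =14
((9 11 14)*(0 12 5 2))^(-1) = (0 2 5 12)(9 14 11)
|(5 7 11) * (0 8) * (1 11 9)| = 10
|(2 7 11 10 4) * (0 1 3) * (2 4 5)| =15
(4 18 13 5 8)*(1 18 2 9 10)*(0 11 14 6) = (0 11 14 6)(1 18 13 5 8 4 2 9 10) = [11, 18, 9, 3, 2, 8, 0, 7, 4, 10, 1, 14, 12, 5, 6, 15, 16, 17, 13]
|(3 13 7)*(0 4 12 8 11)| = |(0 4 12 8 11)(3 13 7)| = 15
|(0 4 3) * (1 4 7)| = 5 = |(0 7 1 4 3)|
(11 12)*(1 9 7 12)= (1 9 7 12 11)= [0, 9, 2, 3, 4, 5, 6, 12, 8, 7, 10, 1, 11]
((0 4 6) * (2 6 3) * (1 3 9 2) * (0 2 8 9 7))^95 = (0 7 4)(1 3)(2 6)(8 9)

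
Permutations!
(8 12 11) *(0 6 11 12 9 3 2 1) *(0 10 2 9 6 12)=[12, 10, 1, 9, 4, 5, 11, 7, 6, 3, 2, 8, 0]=(0 12)(1 10 2)(3 9)(6 11 8)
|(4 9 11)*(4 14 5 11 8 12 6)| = |(4 9 8 12 6)(5 11 14)| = 15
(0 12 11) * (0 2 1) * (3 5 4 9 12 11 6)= [11, 0, 1, 5, 9, 4, 3, 7, 8, 12, 10, 2, 6]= (0 11 2 1)(3 5 4 9 12 6)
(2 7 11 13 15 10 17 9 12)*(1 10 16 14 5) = (1 10 17 9 12 2 7 11 13 15 16 14 5) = [0, 10, 7, 3, 4, 1, 6, 11, 8, 12, 17, 13, 2, 15, 5, 16, 14, 9]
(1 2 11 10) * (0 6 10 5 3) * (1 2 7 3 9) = (0 6 10 2 11 5 9 1 7 3) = [6, 7, 11, 0, 4, 9, 10, 3, 8, 1, 2, 5]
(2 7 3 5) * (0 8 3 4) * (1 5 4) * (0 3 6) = [8, 5, 7, 4, 3, 2, 0, 1, 6] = (0 8 6)(1 5 2 7)(3 4)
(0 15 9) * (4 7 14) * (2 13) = (0 15 9)(2 13)(4 7 14) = [15, 1, 13, 3, 7, 5, 6, 14, 8, 0, 10, 11, 12, 2, 4, 9]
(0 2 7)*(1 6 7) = [2, 6, 1, 3, 4, 5, 7, 0] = (0 2 1 6 7)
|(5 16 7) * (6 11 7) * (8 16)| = |(5 8 16 6 11 7)| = 6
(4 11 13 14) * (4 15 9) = (4 11 13 14 15 9) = [0, 1, 2, 3, 11, 5, 6, 7, 8, 4, 10, 13, 12, 14, 15, 9]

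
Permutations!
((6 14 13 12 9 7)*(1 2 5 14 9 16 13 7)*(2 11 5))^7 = ((1 11 5 14 7 6 9)(12 16 13))^7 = (12 16 13)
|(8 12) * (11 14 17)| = 6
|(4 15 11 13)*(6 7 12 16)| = |(4 15 11 13)(6 7 12 16)| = 4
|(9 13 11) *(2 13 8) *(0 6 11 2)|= |(0 6 11 9 8)(2 13)|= 10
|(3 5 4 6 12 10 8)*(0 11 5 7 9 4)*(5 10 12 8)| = 12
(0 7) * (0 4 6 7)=[0, 1, 2, 3, 6, 5, 7, 4]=(4 6 7)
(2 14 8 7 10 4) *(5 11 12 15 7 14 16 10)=(2 16 10 4)(5 11 12 15 7)(8 14)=[0, 1, 16, 3, 2, 11, 6, 5, 14, 9, 4, 12, 15, 13, 8, 7, 10]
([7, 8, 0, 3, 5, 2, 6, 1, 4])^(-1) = (0 2 5 4 8 1 7)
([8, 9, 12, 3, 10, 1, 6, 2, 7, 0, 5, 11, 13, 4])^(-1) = [9, 5, 7, 3, 13, 10, 6, 8, 0, 1, 4, 11, 2, 12]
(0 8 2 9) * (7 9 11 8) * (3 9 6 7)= (0 3 9)(2 11 8)(6 7)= [3, 1, 11, 9, 4, 5, 7, 6, 2, 0, 10, 8]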